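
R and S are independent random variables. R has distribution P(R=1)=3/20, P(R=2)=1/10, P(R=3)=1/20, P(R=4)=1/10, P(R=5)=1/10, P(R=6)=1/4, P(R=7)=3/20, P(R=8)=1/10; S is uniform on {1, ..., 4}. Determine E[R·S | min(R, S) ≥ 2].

P(min(R, S) ≥ 2) = 51/80.
Summing RS·P(x,y) over outcomes with min(R, S) ≥ 2 gives 207/20.
E[R·S | min(R, S) ≥ 2] = (207/20) / (51/80) = 276/17.

276/17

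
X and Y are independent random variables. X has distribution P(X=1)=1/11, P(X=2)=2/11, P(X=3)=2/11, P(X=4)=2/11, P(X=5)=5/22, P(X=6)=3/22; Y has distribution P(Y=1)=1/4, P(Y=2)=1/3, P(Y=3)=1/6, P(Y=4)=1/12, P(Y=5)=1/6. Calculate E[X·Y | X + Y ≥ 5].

P(X + Y ≥ 5) = 103/132.
Summing XY·P(x,y) over outcomes with X + Y ≥ 5 gives 2353/264.
E[X·Y | X + Y ≥ 5] = (2353/264) / (103/132) = 2353/206.

2353/206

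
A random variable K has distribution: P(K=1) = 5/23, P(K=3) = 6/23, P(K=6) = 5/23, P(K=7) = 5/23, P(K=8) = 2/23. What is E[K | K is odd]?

29/8

P(K is odd) = 16/23.
Σ over the event: 1·5/23 + 3·6/23 + 7·5/23 = 58/23.
E[K | K is odd] = (58/23) / (16/23) = 29/8.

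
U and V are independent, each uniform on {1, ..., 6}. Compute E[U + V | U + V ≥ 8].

28/3

P(U + V ≥ 8) = 5/12.
Summing (U+V)·P(x,y) over outcomes with U + V ≥ 8 gives 35/9.
E[U + V | U + V ≥ 8] = (35/9) / (5/12) = 28/3.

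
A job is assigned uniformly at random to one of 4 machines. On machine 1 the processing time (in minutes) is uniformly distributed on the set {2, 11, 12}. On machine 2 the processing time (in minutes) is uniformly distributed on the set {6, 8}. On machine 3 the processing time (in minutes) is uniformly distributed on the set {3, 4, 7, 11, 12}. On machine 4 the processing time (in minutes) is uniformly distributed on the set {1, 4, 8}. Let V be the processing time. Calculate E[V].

203/30

E[V | machine 1] = (2+11+12)/3 = 25/3.
E[V | machine 2] = (6+8)/2 = 7.
E[V | machine 3] = (3+4+7+11+12)/5 = 37/5.
E[V | machine 4] = (1+4+8)/3 = 13/3.
By the law of total expectation,
E[V] = (1/4)·(25/3) + (1/4)·(7) + (1/4)·(37/5) + (1/4)·(13/3) = 203/30.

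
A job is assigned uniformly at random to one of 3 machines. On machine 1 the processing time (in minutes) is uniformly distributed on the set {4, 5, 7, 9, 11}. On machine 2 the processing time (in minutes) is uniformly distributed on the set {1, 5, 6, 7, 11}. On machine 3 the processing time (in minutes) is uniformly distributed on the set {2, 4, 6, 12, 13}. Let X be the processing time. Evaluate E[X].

E[X | machine 1] = (4+5+7+9+11)/5 = 36/5.
E[X | machine 2] = (1+5+6+7+11)/5 = 6.
E[X | machine 3] = (2+4+6+12+13)/5 = 37/5.
E[X] = (1/3)·(36/5) + (1/3)·(6) + (1/3)·(37/5) = 103/15.

103/15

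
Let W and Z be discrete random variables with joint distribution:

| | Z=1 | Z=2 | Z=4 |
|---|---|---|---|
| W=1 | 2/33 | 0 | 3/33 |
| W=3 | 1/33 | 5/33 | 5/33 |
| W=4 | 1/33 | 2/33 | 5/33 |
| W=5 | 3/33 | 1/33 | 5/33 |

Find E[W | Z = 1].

P(Z = 1) = 7/33.
Σ W·P over the event = 1·(2/33) + 3·(1/33) + 4·(1/33) + 5·(3/33) = 8/11.
E[W | Z = 1] = (8/11) / (7/33) = 24/7.

24/7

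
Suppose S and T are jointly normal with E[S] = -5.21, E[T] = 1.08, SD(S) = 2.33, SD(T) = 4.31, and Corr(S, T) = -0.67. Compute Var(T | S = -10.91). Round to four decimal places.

For a bivariate normal, Var(T | S=x) = σ_T²(1 − ρ²).
Var(T | S=-10.91) = (4.31)²·(1 − (-0.67)²) = 18.5761·0.5511 = 10.2373.

10.2373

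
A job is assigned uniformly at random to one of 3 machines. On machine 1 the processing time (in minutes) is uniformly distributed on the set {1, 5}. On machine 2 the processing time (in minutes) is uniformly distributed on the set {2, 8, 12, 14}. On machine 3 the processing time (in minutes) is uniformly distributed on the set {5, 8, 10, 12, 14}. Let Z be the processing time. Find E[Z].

109/15

E[Z | machine 1] = (1+5)/2 = 3.
E[Z | machine 2] = (2+8+12+14)/4 = 9.
E[Z | machine 3] = (5+8+10+12+14)/5 = 49/5.
By the law of total expectation,
E[Z] = (1/3)·(3) + (1/3)·(9) + (1/3)·(49/5) = 109/15.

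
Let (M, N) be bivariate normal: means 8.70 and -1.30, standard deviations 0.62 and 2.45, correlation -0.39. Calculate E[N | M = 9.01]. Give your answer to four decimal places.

-1.7778

E[N | M=x] = μ_N + ρ(σ_N/σ_M)(x − μ_M) for jointly normal variables.
E[N | M=9.01] = -1.30 + (-0.39)·(2.45/0.62)·(9.01 − (8.70)) = -1.30 + (-1.54113)·(0.31) = -1.7778.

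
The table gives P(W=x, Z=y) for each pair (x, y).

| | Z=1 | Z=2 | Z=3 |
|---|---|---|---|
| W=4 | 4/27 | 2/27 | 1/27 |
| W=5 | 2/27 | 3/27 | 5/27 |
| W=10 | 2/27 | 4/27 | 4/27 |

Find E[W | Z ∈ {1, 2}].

P(Z ∈ {1, 2}) = 17/27.
Summing W·P(W=x,Z=y) over the conditioning event gives 109/27.
E[W | Z ∈ {1, 2}] = (109/27) / (17/27) = 109/17.

109/17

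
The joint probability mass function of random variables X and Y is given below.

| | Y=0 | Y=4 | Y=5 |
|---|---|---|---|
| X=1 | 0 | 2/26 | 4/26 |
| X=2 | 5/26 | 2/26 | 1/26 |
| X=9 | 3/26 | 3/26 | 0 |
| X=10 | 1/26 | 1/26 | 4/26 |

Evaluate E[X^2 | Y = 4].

353/8

P(Y = 4) = 4/13.
Σ X^2·P over the event = 1·(2/26) + 4·(2/26) + 81·(3/26) + 100·(1/26) = 353/26.
E[X^2 | Y = 4] = (353/26) / (4/13) = 353/8.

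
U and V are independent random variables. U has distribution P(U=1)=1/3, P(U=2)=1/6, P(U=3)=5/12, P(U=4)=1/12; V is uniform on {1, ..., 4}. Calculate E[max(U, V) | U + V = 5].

P(U + V = 5) = 1/4.
Summing max(U,V)·P(x,y) over outcomes with U + V = 5 gives 41/48.
E[max(U, V) | U + V = 5] = (41/48) / (1/4) = 41/12.

41/12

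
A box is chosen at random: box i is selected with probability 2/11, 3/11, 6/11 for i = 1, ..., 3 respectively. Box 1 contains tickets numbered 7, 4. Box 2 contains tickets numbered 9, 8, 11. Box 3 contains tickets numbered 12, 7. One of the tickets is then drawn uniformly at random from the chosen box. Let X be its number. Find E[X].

96/11

E[X | box 1] = (7+4)/2 = 11/2.
E[X | box 2] = (9+8+11)/3 = 28/3.
E[X | box 3] = (12+7)/2 = 19/2.
By the law of total expectation,
E[X] = (2/11)·(11/2) + (3/11)·(28/3) + (6/11)·(19/2) = 96/11.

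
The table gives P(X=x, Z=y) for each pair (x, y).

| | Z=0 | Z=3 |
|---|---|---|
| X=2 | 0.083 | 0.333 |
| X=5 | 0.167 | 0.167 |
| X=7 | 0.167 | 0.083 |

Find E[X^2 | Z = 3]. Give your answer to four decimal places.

P(Z = 3) = 0.583.
Σ X^2·P over the event = 4·(0.333) + 25·(0.167) + 49·(0.083) = 9.574.
E[X^2 | Z = 3] = (9.574) / (0.583) = 16.4220.

16.4220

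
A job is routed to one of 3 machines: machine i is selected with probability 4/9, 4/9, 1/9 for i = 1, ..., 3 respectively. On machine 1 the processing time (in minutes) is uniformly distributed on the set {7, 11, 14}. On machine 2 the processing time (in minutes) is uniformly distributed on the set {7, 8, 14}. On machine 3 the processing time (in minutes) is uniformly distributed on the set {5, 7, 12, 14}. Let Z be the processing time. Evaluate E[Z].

545/54

E[Z | machine 1] = (7+11+14)/3 = 32/3.
E[Z | machine 2] = (7+8+14)/3 = 29/3.
E[Z | machine 3] = (5+7+12+14)/4 = 19/2.
By the law of total expectation,
E[Z] = (4/9)·(32/3) + (4/9)·(29/3) + (1/9)·(19/2) = 545/54.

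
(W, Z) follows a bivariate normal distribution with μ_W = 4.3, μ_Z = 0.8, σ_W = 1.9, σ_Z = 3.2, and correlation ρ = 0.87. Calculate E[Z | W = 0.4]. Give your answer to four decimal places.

The regression of Z on W has slope ρ·σ_Z/σ_W and passes through (μ_W, μ_Z).
E[Z | W=0.4] = 0.8 + (0.87)·(3.2/1.9)·(0.4 − (4.3)) = 0.8 + (1.46526)·(-3.9) = -4.9145.

-4.9145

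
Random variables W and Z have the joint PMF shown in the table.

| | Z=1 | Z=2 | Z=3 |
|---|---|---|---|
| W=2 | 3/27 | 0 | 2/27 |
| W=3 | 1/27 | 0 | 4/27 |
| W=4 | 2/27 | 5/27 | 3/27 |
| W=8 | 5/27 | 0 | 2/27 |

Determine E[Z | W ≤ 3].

P(W ≤ 3) = 10/27.
Σ Z·P over the event = 1·(3/27) + 3·(2/27) + 1·(1/27) + 3·(4/27) = 22/27.
E[Z | W ≤ 3] = (22/27) / (10/27) = 11/5.

11/5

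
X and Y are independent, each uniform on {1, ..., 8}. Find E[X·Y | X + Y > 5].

1261/54

P(X + Y > 5) = 27/32.
Summing XY·P(x,y) over outcomes with X + Y > 5 gives 1261/64.
E[X·Y | X + Y > 5] = (1261/64) / (27/32) = 1261/54.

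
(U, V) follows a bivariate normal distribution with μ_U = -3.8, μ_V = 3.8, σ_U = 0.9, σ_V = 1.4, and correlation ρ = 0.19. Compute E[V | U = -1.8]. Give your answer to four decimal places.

The regression of V on U has slope ρ·σ_V/σ_U and passes through (μ_U, μ_V).
E[V | U=-1.8] = 3.8 + (0.19)·(1.4/0.9)·(-1.8 − (-3.8)) = 3.8 + (0.29556)·(2) = 4.3911.

4.3911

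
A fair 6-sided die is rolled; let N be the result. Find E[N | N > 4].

Given N > 4, N is equally likely to be any of {5, 6}.
E[N | N > 4] = (5 + 6) / 2 = 11/2.

11/2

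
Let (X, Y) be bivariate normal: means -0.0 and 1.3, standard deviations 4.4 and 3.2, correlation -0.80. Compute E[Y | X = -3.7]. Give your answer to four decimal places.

3.4527

The regression of Y on X has slope ρ·σ_Y/σ_X and passes through (μ_X, μ_Y).
E[Y | X=-3.7] = 1.3 + (-0.80)·(3.2/4.4)·(-3.7 − (-0.0)) = 1.3 + (-0.58182)·(-3.7) = 3.4527.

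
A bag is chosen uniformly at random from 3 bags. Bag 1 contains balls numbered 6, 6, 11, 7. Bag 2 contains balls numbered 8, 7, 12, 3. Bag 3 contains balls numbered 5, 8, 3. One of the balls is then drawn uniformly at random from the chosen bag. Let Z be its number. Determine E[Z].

61/9

E[Z | bag 1] = (6+6+11+7)/4 = 15/2.
E[Z | bag 2] = (8+7+12+3)/4 = 15/2.
E[Z | bag 3] = (5+8+3)/3 = 16/3.
E[Z] = (1/3)·(15/2) + (1/3)·(15/2) + (1/3)·(16/3) = 61/9.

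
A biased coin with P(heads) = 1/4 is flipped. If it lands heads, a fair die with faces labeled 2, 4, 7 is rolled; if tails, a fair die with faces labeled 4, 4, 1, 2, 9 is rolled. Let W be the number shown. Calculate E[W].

E[W | heads] = (2+4+7)/3 = 13/3.
E[W | tails] = (4+4+1+2+9)/5 = 4.
By the law of total expectation,
E[W] = (1/4)·(13/3) + (3/4)·(4) = 49/12.

49/12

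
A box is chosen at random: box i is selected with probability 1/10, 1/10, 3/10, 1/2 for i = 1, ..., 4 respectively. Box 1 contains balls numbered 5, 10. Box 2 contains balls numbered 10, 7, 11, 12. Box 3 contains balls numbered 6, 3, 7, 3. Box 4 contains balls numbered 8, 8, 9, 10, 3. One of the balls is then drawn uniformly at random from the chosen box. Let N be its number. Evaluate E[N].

279/40

E[N | box 1] = (5+10)/2 = 15/2.
E[N | box 2] = (10+7+11+12)/4 = 10.
E[N | box 3] = (6+3+7+3)/4 = 19/4.
E[N | box 4] = (8+8+9+10+3)/5 = 38/5.
By the law of total expectation,
E[N] = (1/10)·(15/2) + (1/10)·(10) + (3/10)·(19/4) + (1/2)·(38/5) = 279/40.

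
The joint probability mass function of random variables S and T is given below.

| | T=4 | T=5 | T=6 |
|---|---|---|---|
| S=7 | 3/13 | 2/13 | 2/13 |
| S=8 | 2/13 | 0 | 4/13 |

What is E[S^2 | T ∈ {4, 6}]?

P(T ∈ {4, 6}) = 11/13.
Σ S^2·P over the event = 49·(3/13) + 49·(2/13) + 64·(2/13) + 64·(4/13) = 629/13.
E[S^2 | T ∈ {4, 6}] = (629/13) / (11/13) = 629/11.

629/11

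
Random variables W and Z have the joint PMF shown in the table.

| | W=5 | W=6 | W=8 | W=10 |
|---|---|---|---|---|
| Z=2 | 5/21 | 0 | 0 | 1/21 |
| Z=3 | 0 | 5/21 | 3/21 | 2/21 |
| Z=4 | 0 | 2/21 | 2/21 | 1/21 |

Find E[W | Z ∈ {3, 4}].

P(Z ∈ {3, 4}) = 5/7.
Σ W·P over the event = 6·(5/21) + 6·(2/21) + 8·(3/21) + 8·(2/21) + 10·(2/21) + 10·(1/21) = 16/3.
E[W | Z ∈ {3, 4}] = (16/3) / (5/7) = 112/15.

112/15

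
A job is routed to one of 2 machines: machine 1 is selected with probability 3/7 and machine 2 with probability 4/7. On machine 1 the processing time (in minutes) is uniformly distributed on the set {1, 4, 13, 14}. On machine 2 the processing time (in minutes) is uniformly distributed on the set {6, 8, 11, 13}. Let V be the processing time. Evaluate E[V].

62/7

E[V | machine 1] = (1+4+13+14)/4 = 8.
E[V | machine 2] = (6+8+11+13)/4 = 19/2.
By the law of total expectation,
E[V] = (3/7)·(8) + (4/7)·(19/2) = 62/7.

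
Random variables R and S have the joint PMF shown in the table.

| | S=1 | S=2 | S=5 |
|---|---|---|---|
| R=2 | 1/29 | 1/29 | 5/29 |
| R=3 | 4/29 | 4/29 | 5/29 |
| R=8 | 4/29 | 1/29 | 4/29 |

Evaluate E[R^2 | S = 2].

P(S = 2) = 6/29.
Σ R^2·P over the event = 4·(1/29) + 9·(4/29) + 64·(1/29) = 104/29.
E[R^2 | S = 2] = (104/29) / (6/29) = 52/3.

52/3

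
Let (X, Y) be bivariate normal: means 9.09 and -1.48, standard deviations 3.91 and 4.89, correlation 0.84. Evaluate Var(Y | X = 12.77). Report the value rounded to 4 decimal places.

The conditional variance in a bivariate normal is σ_Y²(1 − ρ²), independent of x.
Var(Y | X=12.77) = (4.89)²·(1 − (0.84)²) = 23.9121·0.2944 = 7.0397.

7.0397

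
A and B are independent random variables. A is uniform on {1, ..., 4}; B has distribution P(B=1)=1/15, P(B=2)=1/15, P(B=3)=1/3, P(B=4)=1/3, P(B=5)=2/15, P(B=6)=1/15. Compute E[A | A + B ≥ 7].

83/25

P(A + B ≥ 7) = 5/12.
Summing A·P(x,y) over outcomes with A + B ≥ 7 gives 83/60.
E[A | A + B ≥ 7] = (83/60) / (5/12) = 83/25.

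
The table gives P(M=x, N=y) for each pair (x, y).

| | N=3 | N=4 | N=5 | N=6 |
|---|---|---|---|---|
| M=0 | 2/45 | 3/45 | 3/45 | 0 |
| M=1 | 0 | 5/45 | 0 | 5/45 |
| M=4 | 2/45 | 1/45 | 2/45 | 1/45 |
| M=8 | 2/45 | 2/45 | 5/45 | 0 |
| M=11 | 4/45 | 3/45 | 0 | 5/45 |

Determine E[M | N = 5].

24/5

P(N = 5) = 2/9.
Summing M·P(M=x,N=y) over the conditioning event gives 16/15.
E[M | N = 5] = (16/15) / (2/9) = 24/5.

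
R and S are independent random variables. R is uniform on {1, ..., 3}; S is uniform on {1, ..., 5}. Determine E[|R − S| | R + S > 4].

Outcomes with R + S > 4: (1,4), (1,5), (2,3), (2,4), (2,5), (3,2), (3,3), (3,4), (3,5), each with probability 1/15.
E[|R − S| | R + S > 4] = (3 + 4 + 1 + 2 + 3 + 1 + 0 + 1 + 2) / 9 = 17/9.

17/9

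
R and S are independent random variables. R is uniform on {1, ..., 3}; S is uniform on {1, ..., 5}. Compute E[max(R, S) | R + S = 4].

P(R + S = 4) = 1/5.
Summing max(R,S)·P(x,y) over outcomes with R + S = 4 gives 8/15.
E[max(R, S) | R + S = 4] = (8/15) / (1/5) = 8/3.

8/3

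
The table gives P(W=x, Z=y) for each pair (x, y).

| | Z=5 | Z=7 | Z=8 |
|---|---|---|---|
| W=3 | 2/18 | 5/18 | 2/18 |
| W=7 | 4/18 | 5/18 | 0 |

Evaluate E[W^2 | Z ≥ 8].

P(Z ≥ 8) = 1/9.
Σ W^2·P over the event = 9·(2/18) = 1.
E[W^2 | Z ≥ 8] = (1) / (1/9) = 9.

9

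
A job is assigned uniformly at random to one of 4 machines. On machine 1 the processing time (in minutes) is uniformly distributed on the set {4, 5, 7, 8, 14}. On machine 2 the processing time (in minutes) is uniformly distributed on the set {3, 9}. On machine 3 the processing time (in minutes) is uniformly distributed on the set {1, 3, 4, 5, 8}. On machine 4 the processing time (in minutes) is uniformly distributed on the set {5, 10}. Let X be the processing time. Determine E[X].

253/40

E[X | machine 1] = (4+5+7+8+14)/5 = 38/5.
E[X | machine 2] = (3+9)/2 = 6.
E[X | machine 3] = (1+3+4+5+8)/5 = 21/5.
E[X | machine 4] = (5+10)/2 = 15/2.
By the law of total expectation,
E[X] = (1/4)·(38/5) + (1/4)·(6) + (1/4)·(21/5) + (1/4)·(15/2) = 253/40.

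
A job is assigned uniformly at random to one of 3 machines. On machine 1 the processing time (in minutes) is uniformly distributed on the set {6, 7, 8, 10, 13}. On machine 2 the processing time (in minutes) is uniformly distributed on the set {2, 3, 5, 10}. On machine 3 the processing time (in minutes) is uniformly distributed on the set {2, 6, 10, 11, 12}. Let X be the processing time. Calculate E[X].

E[X | machine 1] = (6+7+8+10+13)/5 = 44/5.
E[X | machine 2] = (2+3+5+10)/4 = 5.
E[X | machine 3] = (2+6+10+11+12)/5 = 41/5.
By the law of total expectation,
E[X] = (1/3)·(44/5) + (1/3)·(5) + (1/3)·(41/5) = 22/3.

22/3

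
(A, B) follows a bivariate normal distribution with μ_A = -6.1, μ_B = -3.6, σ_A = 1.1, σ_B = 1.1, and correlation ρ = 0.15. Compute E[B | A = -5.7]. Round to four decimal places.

E[B | A=x] = μ_B + ρ(σ_B/σ_A)(x − μ_A) for jointly normal variables.
E[B | A=-5.7] = -3.6 + (0.15)·(1.1/1.1)·(-5.7 − (-6.1)) = -3.6 + (0.15)·(0.4) = -3.5400.

-3.5400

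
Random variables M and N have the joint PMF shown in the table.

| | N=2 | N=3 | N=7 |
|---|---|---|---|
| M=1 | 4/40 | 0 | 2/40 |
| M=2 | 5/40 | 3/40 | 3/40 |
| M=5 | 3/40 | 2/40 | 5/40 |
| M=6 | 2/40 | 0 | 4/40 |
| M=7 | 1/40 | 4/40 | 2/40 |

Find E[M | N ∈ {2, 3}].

23/6

P(N ∈ {2, 3}) = 3/5.
Σ M·P over the event = 1·(4/40) + 2·(5/40) + 2·(3/40) + 5·(3/40) + 5·(2/40) + 6·(2/40) + 7·(1/40) + 7·(4/40) = 23/10.
E[M | N ∈ {2, 3}] = (23/10) / (3/5) = 23/6.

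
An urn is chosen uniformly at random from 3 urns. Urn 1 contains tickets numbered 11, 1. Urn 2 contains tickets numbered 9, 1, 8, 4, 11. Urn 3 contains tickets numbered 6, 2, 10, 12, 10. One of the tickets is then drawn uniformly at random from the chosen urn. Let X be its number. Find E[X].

E[X | urn 1] = (11+1)/2 = 6.
E[X | urn 2] = (9+1+8+4+11)/5 = 33/5.
E[X | urn 3] = (6+2+10+12+10)/5 = 8.
By the law of total expectation,
E[X] = (1/3)·(6) + (1/3)·(33/5) + (1/3)·(8) = 103/15.

103/15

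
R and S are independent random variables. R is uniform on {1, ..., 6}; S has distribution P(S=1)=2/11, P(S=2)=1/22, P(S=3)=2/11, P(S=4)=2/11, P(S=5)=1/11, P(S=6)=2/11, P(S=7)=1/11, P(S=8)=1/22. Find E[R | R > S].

107/23

P(R > S) = 23/66.
Summing R·P(x,y) over outcomes with R > S gives 107/66.
E[R | R > S] = (107/66) / (23/66) = 107/23.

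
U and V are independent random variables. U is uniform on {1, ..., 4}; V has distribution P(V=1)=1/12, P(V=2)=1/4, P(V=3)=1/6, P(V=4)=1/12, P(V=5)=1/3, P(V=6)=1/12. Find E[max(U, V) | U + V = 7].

P(U + V = 7) = 1/6.
Summing max(U,V)·P(x,y) over outcomes with U + V = 7 gives 19/24.
E[max(U, V) | U + V = 7] = (19/24) / (1/6) = 19/4.

19/4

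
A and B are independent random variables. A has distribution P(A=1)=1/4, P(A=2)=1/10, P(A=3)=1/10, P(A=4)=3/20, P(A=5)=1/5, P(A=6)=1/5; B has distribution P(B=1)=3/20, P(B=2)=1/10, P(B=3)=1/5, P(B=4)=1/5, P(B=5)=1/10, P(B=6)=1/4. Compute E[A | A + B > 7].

P(A + B > 7) = 37/80.
Summing A·P(x,y) over outcomes with A + B > 7 gives 451/200.
E[A | A + B > 7] = (451/200) / (37/80) = 902/185.

902/185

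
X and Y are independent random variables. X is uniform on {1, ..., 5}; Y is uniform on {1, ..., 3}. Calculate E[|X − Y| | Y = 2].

7/5

P(Y = 2) = 1/3.
Summing |X−Y|·P(x,y) over outcomes with Y = 2 gives 7/15.
E[|X − Y| | Y = 2] = (7/15) / (1/3) = 7/5.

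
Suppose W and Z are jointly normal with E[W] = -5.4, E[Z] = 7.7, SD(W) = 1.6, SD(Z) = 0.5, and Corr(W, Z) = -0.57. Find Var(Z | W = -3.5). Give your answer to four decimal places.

Var(Z | W=x) = (1 − ρ²)·σ_Z².
Var(Z | W=-3.5) = (0.5)²·(1 − (-0.57)²) = 0.25·0.6751 = 0.1688.

0.1688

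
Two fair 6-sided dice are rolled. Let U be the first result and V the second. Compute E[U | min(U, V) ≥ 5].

11/2

Outcomes with min(U, V) ≥ 5: (5,5), (5,6), (6,5), (6,6), each with probability 1/36.
E[U | min(U, V) ≥ 5] = (5 + 5 + 6 + 6) / 4 = 11/2.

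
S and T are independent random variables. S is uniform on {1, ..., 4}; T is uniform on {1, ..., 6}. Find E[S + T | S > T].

5

P(S > T) = 1/4.
Summing (S+T)·P(x,y) over outcomes with S > T gives 5/4.
E[S + T | S > T] = (5/4) / (1/4) = 5.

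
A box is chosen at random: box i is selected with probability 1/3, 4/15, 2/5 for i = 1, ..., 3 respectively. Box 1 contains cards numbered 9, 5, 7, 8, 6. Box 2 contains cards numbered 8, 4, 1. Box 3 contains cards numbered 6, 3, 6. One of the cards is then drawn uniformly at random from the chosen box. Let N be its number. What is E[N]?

E[N | box 1] = (9+5+7+8+6)/5 = 7.
E[N | box 2] = (8+4+1)/3 = 13/3.
E[N | box 3] = (6+3+6)/3 = 5.
By the law of total expectation,
E[N] = (1/3)·(7) + (4/15)·(13/3) + (2/5)·(5) = 247/45.

247/45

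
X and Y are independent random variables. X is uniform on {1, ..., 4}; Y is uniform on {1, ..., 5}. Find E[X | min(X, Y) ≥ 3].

7/2

Outcomes with min(X, Y) ≥ 3: (3,3), (3,4), (3,5), (4,3), (4,4), (4,5), each with probability 1/20.
E[X | min(X, Y) ≥ 3] = (3 + 3 + 3 + 4 + 4 + 4) / 6 = 7/2.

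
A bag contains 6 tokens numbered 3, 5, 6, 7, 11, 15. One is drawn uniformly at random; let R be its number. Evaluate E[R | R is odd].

41/5

P(R is odd) = 5/6.
Σ over the event: 3·1/6 + 5·1/6 + 7·1/6 + 11·1/6 + 15·1/6 = 41/6.
E[R | R is odd] = (41/6) / (5/6) = 41/5.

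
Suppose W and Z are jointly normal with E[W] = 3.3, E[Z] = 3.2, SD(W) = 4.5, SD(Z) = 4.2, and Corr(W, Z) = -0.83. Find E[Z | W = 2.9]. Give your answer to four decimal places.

3.5099

The regression of Z on W has slope ρ·σ_Z/σ_W and passes through (μ_W, μ_Z).
E[Z | W=2.9] = 3.2 + (-0.83)·(4.2/4.5)·(2.9 − (3.3)) = 3.2 + (-0.77467)·(-0.4) = 3.5099.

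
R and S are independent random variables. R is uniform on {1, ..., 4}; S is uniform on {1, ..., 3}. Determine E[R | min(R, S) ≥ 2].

3

Outcomes with min(R, S) ≥ 2: (2,2), (2,3), (3,2), (3,3), (4,2), (4,3), each with probability 1/12.
E[R | min(R, S) ≥ 2] = (2 + 2 + 3 + 3 + 4 + 4) / 6 = 3.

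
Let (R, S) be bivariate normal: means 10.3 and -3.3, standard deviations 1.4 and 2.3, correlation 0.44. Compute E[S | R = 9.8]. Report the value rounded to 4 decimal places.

For a bivariate normal, E[S | R=x] = μ_S + ρ·(σ_S/σ_R)·(x − μ_R).
E[S | R=9.8] = -3.3 + (0.44)·(2.3/1.4)·(9.8 − (10.3)) = -3.3 + (0.72286)·(-0.5) = -3.6614.

-3.6614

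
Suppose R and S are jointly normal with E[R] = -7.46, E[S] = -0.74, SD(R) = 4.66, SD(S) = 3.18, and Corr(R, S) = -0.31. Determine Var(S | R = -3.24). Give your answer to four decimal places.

The conditional variance in a bivariate normal is σ_S²(1 − ρ²), independent of x.
Var(S | R=-3.24) = (3.18)²·(1 − (-0.31)²) = 10.1124·0.9039 = 9.1406.

9.1406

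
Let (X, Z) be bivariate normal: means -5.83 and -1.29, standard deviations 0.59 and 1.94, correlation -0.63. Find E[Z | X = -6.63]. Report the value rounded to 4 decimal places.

0.3672

For a bivariate normal, E[Z | X=x] = μ_Z + ρ·(σ_Z/σ_X)·(x − μ_X).
E[Z | X=-6.63] = -1.29 + (-0.63)·(1.94/0.59)·(-6.63 − (-5.83)) = -1.29 + (-2.0715)·(-0.8) = 0.3672.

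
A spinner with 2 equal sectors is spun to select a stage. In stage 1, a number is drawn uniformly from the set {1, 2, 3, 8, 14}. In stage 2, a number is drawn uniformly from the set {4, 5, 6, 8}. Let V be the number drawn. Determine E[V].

227/40

E[V | stage 1] = (1+2+3+8+14)/5 = 28/5.
E[V | stage 2] = (4+5+6+8)/4 = 23/4.
E[V] = (1/2)·(28/5) + (1/2)·(23/4) = 227/40.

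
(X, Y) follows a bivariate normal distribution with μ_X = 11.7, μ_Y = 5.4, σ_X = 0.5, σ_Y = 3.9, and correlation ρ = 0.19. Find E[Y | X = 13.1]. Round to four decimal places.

For a bivariate normal, E[Y | X=x] = μ_Y + ρ·(σ_Y/σ_X)·(x − μ_X).
E[Y | X=13.1] = 5.4 + (0.19)·(3.9/0.5)·(13.1 − (11.7)) = 5.4 + (1.482)·(1.4) = 7.4748.

7.4748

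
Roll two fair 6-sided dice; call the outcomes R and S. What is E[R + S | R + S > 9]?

32/3

Outcomes with R + S > 9: (4,6), (5,5), (5,6), (6,4), (6,5), (6,6), each with probability 1/36.
E[R + S | R + S > 9] = (10 + 10 + 11 + 10 + 11 + 12) / 6 = 32/3.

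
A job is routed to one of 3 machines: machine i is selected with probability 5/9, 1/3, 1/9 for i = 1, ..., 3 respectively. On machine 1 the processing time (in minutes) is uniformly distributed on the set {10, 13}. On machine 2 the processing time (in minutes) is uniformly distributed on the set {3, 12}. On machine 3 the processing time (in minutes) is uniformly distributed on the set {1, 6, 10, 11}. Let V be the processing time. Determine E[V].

29/3

E[V | machine 1] = (10+13)/2 = 23/2.
E[V | machine 2] = (3+12)/2 = 15/2.
E[V | machine 3] = (1+6+10+11)/4 = 7.
By the law of total expectation,
E[V] = (5/9)·(23/2) + (1/3)·(15/2) + (1/9)·(7) = 29/3.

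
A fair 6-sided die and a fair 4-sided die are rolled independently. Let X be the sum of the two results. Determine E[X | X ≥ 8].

P(X ≥ 8) = 1/4.
Σ over the event: 8·1/8 + 9·1/12 + 10·1/24 = 13/6.
E[X | X ≥ 8] = (13/6) / (1/4) = 26/3.

26/3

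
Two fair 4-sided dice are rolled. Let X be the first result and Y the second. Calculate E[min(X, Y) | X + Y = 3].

1

Outcomes with X + Y = 3: (1,2), (2,1), each with probability 1/16.
E[min(X, Y) | X + Y = 3] = (1 + 1) / 2 = 1.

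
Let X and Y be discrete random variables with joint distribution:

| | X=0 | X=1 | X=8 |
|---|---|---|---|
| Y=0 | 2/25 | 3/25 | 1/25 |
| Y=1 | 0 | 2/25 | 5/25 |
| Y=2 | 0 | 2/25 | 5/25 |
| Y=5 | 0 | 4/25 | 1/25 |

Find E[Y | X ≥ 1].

2

P(X ≥ 1) = 23/25.
Σ Y·P over the event = 0·(3/25) + 1·(2/25) + 2·(2/25) + 5·(4/25) + 0·(1/25) + 1·(5/25) + 2·(5/25) + 5·(1/25) = 46/25.
E[Y | X ≥ 1] = (46/25) / (23/25) = 2.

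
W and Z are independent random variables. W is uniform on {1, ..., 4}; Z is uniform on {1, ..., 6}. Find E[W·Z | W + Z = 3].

P(W + Z = 3) = 1/12.
Summing WZ·P(x,y) over outcomes with W + Z = 3 gives 1/6.
E[W·Z | W + Z = 3] = (1/6) / (1/12) = 2.

2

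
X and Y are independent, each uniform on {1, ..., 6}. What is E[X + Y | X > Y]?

7

P(X > Y) = 5/12.
Summing (X+Y)·P(x,y) over outcomes with X > Y gives 35/12.
E[X + Y | X > Y] = (35/12) / (5/12) = 7.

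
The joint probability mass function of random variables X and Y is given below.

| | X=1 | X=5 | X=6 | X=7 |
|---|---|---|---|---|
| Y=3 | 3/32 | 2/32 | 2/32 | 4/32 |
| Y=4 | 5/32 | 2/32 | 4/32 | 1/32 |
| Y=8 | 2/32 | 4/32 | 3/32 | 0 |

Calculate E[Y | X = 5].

23/4

P(X = 5) = 1/4.
Σ Y·P over the event = 3·(2/32) + 4·(2/32) + 8·(4/32) = 23/16.
E[Y | X = 5] = (23/16) / (1/4) = 23/4.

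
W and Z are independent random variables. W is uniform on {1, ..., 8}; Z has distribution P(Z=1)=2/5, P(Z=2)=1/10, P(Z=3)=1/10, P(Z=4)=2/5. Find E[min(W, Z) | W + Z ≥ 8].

106/35

P(W + Z ≥ 8) = 7/16.
Summing min(W,Z)·P(x,y) over outcomes with W + Z ≥ 8 gives 53/40.
E[min(W, Z) | W + Z ≥ 8] = (53/40) / (7/16) = 106/35.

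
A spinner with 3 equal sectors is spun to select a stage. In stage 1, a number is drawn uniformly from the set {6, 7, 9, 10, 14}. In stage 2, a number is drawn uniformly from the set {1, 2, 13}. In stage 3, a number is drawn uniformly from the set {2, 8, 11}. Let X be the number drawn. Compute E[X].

E[X | stage 1] = (6+7+9+10+14)/5 = 46/5.
E[X | stage 2] = (1+2+13)/3 = 16/3.
E[X | stage 3] = (2+8+11)/3 = 7.
E[X] = (1/3)·(46/5) + (1/3)·(16/3) + (1/3)·(7) = 323/45.

323/45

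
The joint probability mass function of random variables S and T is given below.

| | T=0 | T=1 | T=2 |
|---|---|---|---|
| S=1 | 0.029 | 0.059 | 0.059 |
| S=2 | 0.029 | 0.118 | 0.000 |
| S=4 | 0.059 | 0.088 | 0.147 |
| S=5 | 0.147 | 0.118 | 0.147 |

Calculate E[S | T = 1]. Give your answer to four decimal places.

P(T = 1) = 0.383.
Σ S·P over the event = 1·(0.059) + 2·(0.118) + 4·(0.088) + 5·(0.118) = 1.237.
E[S | T = 1] = (1.237) / (0.383) = 3.2298.

3.2298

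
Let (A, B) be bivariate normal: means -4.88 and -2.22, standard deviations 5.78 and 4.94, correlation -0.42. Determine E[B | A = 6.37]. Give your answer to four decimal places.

-6.2583

E[B | A=x] = μ_B + ρ(σ_B/σ_A)(x − μ_A) for jointly normal variables.
E[B | A=6.37] = -2.22 + (-0.42)·(4.94/5.78)·(6.37 − (-4.88)) = -2.22 + (-0.35896)·(11.25) = -6.2583.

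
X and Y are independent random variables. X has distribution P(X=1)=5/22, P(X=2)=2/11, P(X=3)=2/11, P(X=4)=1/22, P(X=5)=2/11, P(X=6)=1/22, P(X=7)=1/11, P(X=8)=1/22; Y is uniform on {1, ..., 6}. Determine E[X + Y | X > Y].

71/9

P(X > Y) = 9/22.
Summing (X+Y)·P(x,y) over outcomes with X > Y gives 71/22.
E[X + Y | X > Y] = (71/22) / (9/22) = 71/9.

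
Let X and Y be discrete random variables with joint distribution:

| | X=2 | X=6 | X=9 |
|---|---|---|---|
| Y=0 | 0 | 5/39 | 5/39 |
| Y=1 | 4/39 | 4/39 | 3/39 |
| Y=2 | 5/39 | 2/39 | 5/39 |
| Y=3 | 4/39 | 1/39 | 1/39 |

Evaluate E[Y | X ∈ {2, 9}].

P(X ∈ {2, 9}) = 9/13.
Σ Y·P over the event = 1·(4/39) + 2·(5/39) + 3·(4/39) + 0·(5/39) + 1·(3/39) + 2·(5/39) + 3·(1/39) = 14/13.
E[Y | X ∈ {2, 9}] = (14/13) / (9/13) = 14/9.

14/9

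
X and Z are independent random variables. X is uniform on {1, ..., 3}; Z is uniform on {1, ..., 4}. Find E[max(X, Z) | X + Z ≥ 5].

7/2

Outcomes with X + Z ≥ 5: (1,4), (2,3), (2,4), (3,2), (3,3), (3,4), each with probability 1/12.
E[max(X, Z) | X + Z ≥ 5] = (4 + 3 + 4 + 3 + 3 + 4) / 6 = 7/2.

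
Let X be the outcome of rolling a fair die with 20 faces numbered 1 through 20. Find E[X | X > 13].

17

Given X > 13, X is equally likely to be any of {14, 15, 16, 17, 18, 19, 20}.
E[X | X > 13] = (14 + 15 + 16 + 17 + 18 + 19 + 20) / 7 = 17.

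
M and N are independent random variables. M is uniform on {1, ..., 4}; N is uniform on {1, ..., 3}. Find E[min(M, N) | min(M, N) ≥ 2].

7/3

Outcomes with min(M, N) ≥ 2: (2,2), (2,3), (3,2), (3,3), (4,2), (4,3), each with probability 1/12.
E[min(M, N) | min(M, N) ≥ 2] = (2 + 2 + 2 + 3 + 2 + 3) / 6 = 7/3.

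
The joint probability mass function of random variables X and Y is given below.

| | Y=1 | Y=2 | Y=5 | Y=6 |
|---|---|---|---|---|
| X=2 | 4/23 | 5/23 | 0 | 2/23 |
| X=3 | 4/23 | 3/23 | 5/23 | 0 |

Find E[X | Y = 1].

P(Y = 1) = 8/23.
Σ X·P over the event = 2·(4/23) + 3·(4/23) = 20/23.
E[X | Y = 1] = (20/23) / (8/23) = 5/2.

5/2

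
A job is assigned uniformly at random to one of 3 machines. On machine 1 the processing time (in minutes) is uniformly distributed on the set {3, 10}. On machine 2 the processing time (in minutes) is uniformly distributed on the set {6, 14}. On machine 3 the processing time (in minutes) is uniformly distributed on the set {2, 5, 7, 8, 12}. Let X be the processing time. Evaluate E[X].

233/30

E[X | machine 1] = (3+10)/2 = 13/2.
E[X | machine 2] = (6+14)/2 = 10.
E[X | machine 3] = (2+5+7+8+12)/5 = 34/5.
By the law of total expectation,
E[X] = (1/3)·(13/2) + (1/3)·(10) + (1/3)·(34/5) = 233/30.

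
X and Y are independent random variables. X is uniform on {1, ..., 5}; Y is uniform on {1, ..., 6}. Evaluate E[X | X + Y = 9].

P(X + Y = 9) = 1/10.
Summing X·P(x,y) over outcomes with X + Y = 9 gives 2/5.
E[X | X + Y = 9] = (2/5) / (1/10) = 4.

4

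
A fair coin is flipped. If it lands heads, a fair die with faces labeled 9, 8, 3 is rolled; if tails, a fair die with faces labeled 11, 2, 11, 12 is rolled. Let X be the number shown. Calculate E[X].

47/6

E[X | heads] = (9+8+3)/3 = 20/3.
E[X | tails] = (11+2+11+12)/4 = 9.
By the law of total expectation,
E[X] = (1/2)·(20/3) + (1/2)·(9) = 47/6.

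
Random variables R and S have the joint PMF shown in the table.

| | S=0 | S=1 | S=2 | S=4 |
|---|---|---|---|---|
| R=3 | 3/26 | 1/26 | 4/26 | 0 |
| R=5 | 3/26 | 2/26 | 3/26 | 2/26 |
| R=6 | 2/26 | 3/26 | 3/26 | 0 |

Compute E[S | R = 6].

P(R = 6) = 4/13.
Summing S·P(R=x,S=y) over the conditioning event gives 9/26.
E[S | R = 6] = (9/26) / (4/13) = 9/8.

9/8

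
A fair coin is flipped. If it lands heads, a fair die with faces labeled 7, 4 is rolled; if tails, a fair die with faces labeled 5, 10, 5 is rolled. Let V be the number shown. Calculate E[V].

E[V | heads] = (7+4)/2 = 11/2.
E[V | tails] = (5+10+5)/3 = 20/3.
By the law of total expectation,
E[V] = (1/2)·(11/2) + (1/2)·(20/3) = 73/12.

73/12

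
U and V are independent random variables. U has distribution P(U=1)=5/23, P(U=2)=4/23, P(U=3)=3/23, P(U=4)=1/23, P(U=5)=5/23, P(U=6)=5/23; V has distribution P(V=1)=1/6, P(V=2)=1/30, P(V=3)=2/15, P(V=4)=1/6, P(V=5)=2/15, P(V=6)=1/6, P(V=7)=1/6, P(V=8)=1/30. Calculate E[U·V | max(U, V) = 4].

P(max(U, V) = 4) = 5/46.
Summing UV·P(x,y) over outcomes with max(U, V) = 4 gives 298/345.
E[U·V | max(U, V) = 4] = (298/345) / (5/46) = 596/75.

596/75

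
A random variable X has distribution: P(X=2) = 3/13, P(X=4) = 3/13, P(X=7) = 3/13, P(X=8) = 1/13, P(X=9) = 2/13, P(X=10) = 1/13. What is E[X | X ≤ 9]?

65/12

P(X ≤ 9) = 12/13.
Σ over the event: 2·3/13 + 4·3/13 + 7·3/13 + 8·1/13 + 9·2/13 = 5.
E[X | X ≤ 9] = (5) / (12/13) = 65/12.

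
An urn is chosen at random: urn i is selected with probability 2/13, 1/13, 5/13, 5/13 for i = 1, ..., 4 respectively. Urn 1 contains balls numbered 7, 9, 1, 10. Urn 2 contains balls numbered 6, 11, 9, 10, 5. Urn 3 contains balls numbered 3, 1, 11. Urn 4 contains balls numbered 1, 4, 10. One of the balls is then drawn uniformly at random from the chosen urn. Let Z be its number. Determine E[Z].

717/130

E[Z | urn 1] = (7+9+1+10)/4 = 27/4.
E[Z | urn 2] = (6+11+9+10+5)/5 = 41/5.
E[Z | urn 3] = (3+1+11)/3 = 5.
E[Z | urn 4] = (1+4+10)/3 = 5.
By the law of total expectation,
E[Z] = (2/13)·(27/4) + (1/13)·(41/5) + (5/13)·(5) + (5/13)·(5) = 717/130.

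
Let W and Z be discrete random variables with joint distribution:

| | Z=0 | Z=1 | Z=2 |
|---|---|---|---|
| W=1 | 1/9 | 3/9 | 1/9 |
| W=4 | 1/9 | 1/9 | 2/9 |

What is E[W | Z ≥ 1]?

16/7

P(Z ≥ 1) = 7/9.
Summing W·P(W=x,Z=y) over the conditioning event gives 16/9.
E[W | Z ≥ 1] = (16/9) / (7/9) = 16/7.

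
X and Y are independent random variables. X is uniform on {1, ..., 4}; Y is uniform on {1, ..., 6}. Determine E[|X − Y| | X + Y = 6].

2

Outcomes with X + Y = 6: (1,5), (2,4), (3,3), (4,2), each with probability 1/24.
E[|X − Y| | X + Y = 6] = (4 + 2 + 0 + 2) / 4 = 2.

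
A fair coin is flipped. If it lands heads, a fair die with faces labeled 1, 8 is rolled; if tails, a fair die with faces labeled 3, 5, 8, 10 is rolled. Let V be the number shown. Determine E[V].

11/2

E[V | heads] = (1+8)/2 = 9/2.
E[V | tails] = (3+5+8+10)/4 = 13/2.
E[V] = (1/2)·(9/2) + (1/2)·(13/2) = 11/2.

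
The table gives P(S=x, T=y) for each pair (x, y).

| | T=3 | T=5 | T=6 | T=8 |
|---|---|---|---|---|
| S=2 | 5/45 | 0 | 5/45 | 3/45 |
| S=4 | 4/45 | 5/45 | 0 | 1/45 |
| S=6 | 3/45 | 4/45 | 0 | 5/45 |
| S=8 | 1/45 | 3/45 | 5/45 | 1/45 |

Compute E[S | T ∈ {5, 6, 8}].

83/16

P(T ∈ {5, 6, 8}) = 32/45.
Summing S·P(S=x,T=y) over the conditioning event gives 166/45.
E[S | T ∈ {5, 6, 8}] = (166/45) / (32/45) = 83/16.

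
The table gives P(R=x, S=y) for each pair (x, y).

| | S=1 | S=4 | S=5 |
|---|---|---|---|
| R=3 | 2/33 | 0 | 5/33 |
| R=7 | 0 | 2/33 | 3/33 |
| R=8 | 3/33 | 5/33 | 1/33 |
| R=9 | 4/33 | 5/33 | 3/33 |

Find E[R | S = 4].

33/4

P(S = 4) = 4/11.
Σ R·P over the event = 7·(2/33) + 8·(5/33) + 9·(5/33) = 3.
E[R | S = 4] = (3) / (4/11) = 33/4.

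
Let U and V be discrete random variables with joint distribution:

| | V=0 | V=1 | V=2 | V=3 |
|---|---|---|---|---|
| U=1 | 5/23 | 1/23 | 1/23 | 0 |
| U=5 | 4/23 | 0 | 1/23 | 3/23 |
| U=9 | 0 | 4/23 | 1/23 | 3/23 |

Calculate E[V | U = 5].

11/8

P(U = 5) = 8/23.
Σ V·P over the event = 0·(4/23) + 2·(1/23) + 3·(3/23) = 11/23.
E[V | U = 5] = (11/23) / (8/23) = 11/8.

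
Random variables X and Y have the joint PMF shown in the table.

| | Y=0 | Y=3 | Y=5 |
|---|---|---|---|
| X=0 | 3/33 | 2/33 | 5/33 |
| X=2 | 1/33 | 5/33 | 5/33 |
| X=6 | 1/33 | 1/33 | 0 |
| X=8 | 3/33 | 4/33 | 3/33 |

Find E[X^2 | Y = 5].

212/13

P(Y = 5) = 13/33.
Σ X^2·P over the event = 0·(5/33) + 4·(5/33) + 64·(3/33) = 212/33.
E[X^2 | Y = 5] = (212/33) / (13/33) = 212/13.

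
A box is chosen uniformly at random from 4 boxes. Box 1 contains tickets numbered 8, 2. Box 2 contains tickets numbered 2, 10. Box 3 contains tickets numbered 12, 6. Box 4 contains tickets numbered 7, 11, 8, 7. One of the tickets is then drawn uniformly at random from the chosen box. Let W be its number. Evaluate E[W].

113/16

E[W | box 1] = (8+2)/2 = 5.
E[W | box 2] = (2+10)/2 = 6.
E[W | box 3] = (12+6)/2 = 9.
E[W | box 4] = (7+11+8+7)/4 = 33/4.
By the law of total expectation,
E[W] = (1/4)·(5) + (1/4)·(6) + (1/4)·(9) + (1/4)·(33/4) = 113/16.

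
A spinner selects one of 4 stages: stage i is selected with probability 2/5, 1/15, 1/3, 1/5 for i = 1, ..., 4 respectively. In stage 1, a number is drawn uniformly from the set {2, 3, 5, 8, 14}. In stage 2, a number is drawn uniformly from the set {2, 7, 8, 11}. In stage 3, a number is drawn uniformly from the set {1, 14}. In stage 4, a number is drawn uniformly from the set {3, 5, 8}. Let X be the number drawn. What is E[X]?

989/150

E[X | stage 1] = (2+3+5+8+14)/5 = 32/5.
E[X | stage 2] = (2+7+8+11)/4 = 7.
E[X | stage 3] = (1+14)/2 = 15/2.
E[X | stage 4] = (3+5+8)/3 = 16/3.
By the law of total expectation,
E[X] = (2/5)·(32/5) + (1/15)·(7) + (1/3)·(15/2) + (1/5)·(16/3) = 989/150.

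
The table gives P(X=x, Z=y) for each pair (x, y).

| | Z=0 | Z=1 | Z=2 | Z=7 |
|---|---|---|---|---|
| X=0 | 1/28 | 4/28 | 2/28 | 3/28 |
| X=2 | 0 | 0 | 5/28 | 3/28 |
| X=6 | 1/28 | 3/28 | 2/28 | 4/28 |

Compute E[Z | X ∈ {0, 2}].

P(X ∈ {0, 2}) = 9/14.
Σ Z·P over the event = 0·(1/28) + 1·(4/28) + 2·(2/28) + 7·(3/28) + 2·(5/28) + 7·(3/28) = 15/7.
E[Z | X ∈ {0, 2}] = (15/7) / (9/14) = 10/3.

10/3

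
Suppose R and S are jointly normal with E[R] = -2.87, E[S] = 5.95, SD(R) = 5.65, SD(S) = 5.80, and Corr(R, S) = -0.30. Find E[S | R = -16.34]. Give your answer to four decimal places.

For a bivariate normal, E[S | R=x] = μ_S + ρ·(σ_S/σ_R)·(x − μ_R).
E[S | R=-16.34] = 5.95 + (-0.30)·(5.80/5.65)·(-16.34 − (-2.87)) = 5.95 + (-0.307965)·(-13.47) = 10.0983.

10.0983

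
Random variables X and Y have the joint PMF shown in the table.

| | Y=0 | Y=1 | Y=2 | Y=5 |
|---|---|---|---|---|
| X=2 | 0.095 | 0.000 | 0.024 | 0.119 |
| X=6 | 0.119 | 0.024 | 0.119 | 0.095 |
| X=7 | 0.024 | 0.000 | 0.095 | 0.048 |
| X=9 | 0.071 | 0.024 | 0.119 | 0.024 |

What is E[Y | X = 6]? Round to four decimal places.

2.0644

P(X = 6) = 0.357.
Σ Y·P over the event = 0·(0.119) + 1·(0.024) + 2·(0.119) + 5·(0.095) = 0.737.
E[Y | X = 6] = (0.737) / (0.357) = 2.0644.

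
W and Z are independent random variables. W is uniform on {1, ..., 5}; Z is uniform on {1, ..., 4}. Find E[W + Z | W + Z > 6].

Outcomes with W + Z > 6: (3,4), (4,3), (4,4), (5,2), (5,3), (5,4), each with probability 1/20.
E[W + Z | W + Z > 6] = (7 + 7 + 8 + 7 + 8 + 9) / 6 = 23/3.

23/3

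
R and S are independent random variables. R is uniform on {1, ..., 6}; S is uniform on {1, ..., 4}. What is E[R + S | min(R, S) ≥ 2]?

P(min(R, S) ≥ 2) = 5/8.
Summing (R+S)·P(x,y) over outcomes with min(R, S) ≥ 2 gives 35/8.
E[R + S | min(R, S) ≥ 2] = (35/8) / (5/8) = 7.

7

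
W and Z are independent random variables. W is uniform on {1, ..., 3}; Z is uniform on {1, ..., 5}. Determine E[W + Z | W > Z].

4

Outcomes with W > Z: (2,1), (3,1), (3,2), each with probability 1/15.
E[W + Z | W > Z] = (3 + 4 + 5) / 3 = 4.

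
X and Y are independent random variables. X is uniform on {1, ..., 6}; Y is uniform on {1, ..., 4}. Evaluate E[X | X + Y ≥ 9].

17/3

Outcomes with X + Y ≥ 9: (5,4), (6,3), (6,4), each with probability 1/24.
E[X | X + Y ≥ 9] = (5 + 6 + 6) / 3 = 17/3.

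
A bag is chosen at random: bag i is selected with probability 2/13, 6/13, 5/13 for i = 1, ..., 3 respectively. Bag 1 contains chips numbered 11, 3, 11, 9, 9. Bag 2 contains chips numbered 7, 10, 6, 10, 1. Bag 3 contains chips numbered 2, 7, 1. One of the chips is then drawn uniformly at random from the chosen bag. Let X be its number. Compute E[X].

224/39

E[X | bag 1] = (11+3+11+9+9)/5 = 43/5.
E[X | bag 2] = (7+10+6+10+1)/5 = 34/5.
E[X | bag 3] = (2+7+1)/3 = 10/3.
E[X] = (2/13)·(43/5) + (6/13)·(34/5) + (5/13)·(10/3) = 224/39.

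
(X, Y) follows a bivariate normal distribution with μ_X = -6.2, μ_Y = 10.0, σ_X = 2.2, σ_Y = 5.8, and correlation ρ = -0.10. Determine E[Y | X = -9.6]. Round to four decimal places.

E[Y | X=x] = μ_Y + ρ(σ_Y/σ_X)(x − μ_X) for jointly normal variables.
E[Y | X=-9.6] = 10.0 + (-0.10)·(5.8/2.2)·(-9.6 − (-6.2)) = 10.0 + (-0.26364)·(-3.4) = 10.8964.

10.8964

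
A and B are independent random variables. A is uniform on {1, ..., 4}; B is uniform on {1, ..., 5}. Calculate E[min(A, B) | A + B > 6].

Outcomes with A + B > 6: (2,5), (3,4), (3,5), (4,3), (4,4), (4,5), each with probability 1/20.
E[min(A, B) | A + B > 6] = (2 + 3 + 3 + 3 + 4 + 4) / 6 = 19/6.

19/6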